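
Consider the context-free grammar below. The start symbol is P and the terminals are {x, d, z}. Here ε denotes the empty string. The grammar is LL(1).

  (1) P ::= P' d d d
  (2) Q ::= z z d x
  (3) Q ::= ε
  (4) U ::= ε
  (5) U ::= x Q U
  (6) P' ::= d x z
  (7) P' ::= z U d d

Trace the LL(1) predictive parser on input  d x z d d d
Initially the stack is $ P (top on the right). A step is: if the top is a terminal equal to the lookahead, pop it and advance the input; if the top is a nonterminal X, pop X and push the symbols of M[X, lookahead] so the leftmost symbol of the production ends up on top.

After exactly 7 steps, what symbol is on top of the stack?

     Stack          Input          Action
  1  $ P            d x z d d d $  expand P ::= P' d d d
  2  $ d d d P'     d x z d d d $  expand P' ::= d x z
  3  $ d d d z x d  d x z d d d $  match d
  4  $ d d d z x    x z d d d $    match x
  5  $ d d d z      z d d d $      match z
  6  $ d d d        d d d $        match d
  7  $ d d          d d $          match d
Stack after step 7: $ d (top = d).

d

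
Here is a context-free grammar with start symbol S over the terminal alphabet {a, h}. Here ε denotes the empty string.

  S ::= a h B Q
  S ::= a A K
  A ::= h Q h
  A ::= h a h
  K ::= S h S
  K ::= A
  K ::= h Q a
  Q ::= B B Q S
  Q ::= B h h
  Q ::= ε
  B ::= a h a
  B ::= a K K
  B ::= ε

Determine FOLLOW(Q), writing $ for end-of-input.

{$, a, h}

FIRST(S): from S::=a h B Q we get {a}; from S::=a A K we get {a}. So FIRST(S) = {a}.
FIRST(A): from A::=h Q h we get {h}; from A::=h a h we get {h}. So FIRST(A) = {h}.
FIRST(B): from B::=a h a we get {a}; from B::=a K K we get {a}; from B::=ε we get {ε}. So FIRST(B) = {ε, a}.
FIRST(K): from K::=S h S we get {a}; from K::=A we get {h}; from K::=h Q a we get {h}. So FIRST(K) = {a, h}.
FIRST(Q): from Q::=B B Q S we get {a, h}; from Q::=B h h we get {a, h}; from Q::=ε we get {ε}. So FIRST(Q) = {ε, a, h}.
FOLLOW(S) includes $ since S is the start symbol.
FOLLOW(S): in K::=S h S (occurrence 1), S is followed by h S with FIRST {h}; in K::=S h S (occurrence 2), the suffix after S is empty, so FOLLOW(S) ⊇ FOLLOW(K) = {$, a, h}; in Q::=B B Q S, the suffix after S is empty, so FOLLOW(S) ⊇ FOLLOW(Q) = {$, a, h}. Thus FOLLOW(S) = {$, a, h}.
FOLLOW(Q): in S::=a h B Q, the suffix after Q is empty, so FOLLOW(Q) ⊇ FOLLOW(S) = {$, a, h}; in A::=h Q h, Q is followed by h with FIRST {h}; in K::=h Q a, Q is followed by a with FIRST {a}; in Q::=B B Q S, Q is followed by S with FIRST {a}. Thus FOLLOW(Q) = {$, a, h}.
FOLLOW(B): in S::=a h B Q, B is followed by Q with FIRST {ε, a, h}; in S::=a h B Q, the suffix after B is nullable, so FOLLOW(B) ⊇ FOLLOW(S) = {$, a, h}; in Q::=B B Q S (occurrence 1), B is followed by B Q S with FIRST {a, h}; in Q::=B B Q S (occurrence 2), B is followed by Q S with FIRST {a, h}; in Q::=B h h, B is followed by h h with FIRST {h}. Thus FOLLOW(B) = {$, a, h}.
FOLLOW(K): in S::=a A K, the suffix after K is empty, so FOLLOW(K) ⊇ FOLLOW(S) = {$, a, h}; in B::=a K K (occurrence 1), K is followed by K with FIRST {a, h}; in B::=a K K (occurrence 2), the suffix after K is empty, so FOLLOW(K) ⊇ FOLLOW(B) = {$, a, h}. Thus FOLLOW(K) = {$, a, h}.
FOLLOW(A): in S::=a A K, A is followed by K with FIRST {a, h}; in K::=A, the suffix after A is empty, so FOLLOW(A) ⊇ FOLLOW(K) = {$, a, h}. Thus FOLLOW(A) = {$, a, h}.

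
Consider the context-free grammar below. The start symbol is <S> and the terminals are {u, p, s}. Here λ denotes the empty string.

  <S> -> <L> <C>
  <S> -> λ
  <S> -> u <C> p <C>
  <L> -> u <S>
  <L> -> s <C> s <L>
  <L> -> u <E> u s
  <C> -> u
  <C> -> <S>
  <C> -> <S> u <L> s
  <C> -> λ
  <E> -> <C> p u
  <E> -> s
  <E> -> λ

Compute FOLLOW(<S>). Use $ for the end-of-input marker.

{$, p, s, u}

FIRST(<L>): from <L>->u <S> we get {u}; from <L>->s <C> s <L> we get {s}; from <L>->u <E> u s we get {u}. So FIRST(<L>) = {s, u}.
FIRST(<S>): from <S>-><L> <C> we get {s, u}; from <S>->λ we get {λ}; from <S>->u <C> p <C> we get {u}. So FIRST(<S>) = {λ, s, u}.
FIRST(<C>): from <C>->u we get {u}; from <C>-><S> we get {λ, s, u}; from <C>-><S> u <L> s we get {s, u}; from <C>->λ we get {λ}. So FIRST(<C>) = {λ, s, u}.
FIRST(<E>): from <E>-><C> p u we get {p, s, u}; from <E>->s we get {s}; from <E>->λ we get {λ}. So FIRST(<E>) = {λ, p, s, u}.
FOLLOW(<S>) includes $ since <S> is the start symbol.
FOLLOW(<E>): in <L>->u <E> u s, <E> is followed by u s with FIRST {u}. Thus FOLLOW(<E>) = {u}.
FOLLOW(<S>): in <L>->u <S>, the suffix after <S> is empty, so FOLLOW(<S>) ⊇ FOLLOW(<L>) = {$, p, s, u}; in <C>-><S>, the suffix after <S> is empty, so FOLLOW(<S>) ⊇ FOLLOW(<C>) = {$, p, s, u}; in <C>-><S> u <L> s, <S> is followed by u <L> s with FIRST {u}. Thus FOLLOW(<S>) = {$, p, s, u}.
FOLLOW(<L>): in <S>-><L> <C>, <L> is followed by <C> with FIRST {λ, s, u}; in <S>-><L> <C>, the suffix after <L> is nullable, so FOLLOW(<L>) ⊇ FOLLOW(<S>) = {$, p, s, u}; in <L>->s <C> s <L>, the suffix after <L> is empty (adds nothing new); in <C>-><S> u <L> s, <L> is followed by s with FIRST {s}. Thus FOLLOW(<L>) = {$, p, s, u}.
FOLLOW(<C>): in <S>-><L> <C>, the suffix after <C> is empty, so FOLLOW(<C>) ⊇ FOLLOW(<S>) = {$, p, s, u}; in <S>->u <C> p <C> (occurrence 1), <C> is followed by p <C> with FIRST {p}; in <S>->u <C> p <C> (occurrence 2), the suffix after <C> is empty, so FOLLOW(<C>) ⊇ FOLLOW(<S>) = {$, p, s, u}; in <L>->s <C> s <L>, <C> is followed by s <L> with FIRST {s}; in <E>-><C> p u, <C> is followed by p u with FIRST {p}. Thus FOLLOW(<C>) = {$, p, s, u}.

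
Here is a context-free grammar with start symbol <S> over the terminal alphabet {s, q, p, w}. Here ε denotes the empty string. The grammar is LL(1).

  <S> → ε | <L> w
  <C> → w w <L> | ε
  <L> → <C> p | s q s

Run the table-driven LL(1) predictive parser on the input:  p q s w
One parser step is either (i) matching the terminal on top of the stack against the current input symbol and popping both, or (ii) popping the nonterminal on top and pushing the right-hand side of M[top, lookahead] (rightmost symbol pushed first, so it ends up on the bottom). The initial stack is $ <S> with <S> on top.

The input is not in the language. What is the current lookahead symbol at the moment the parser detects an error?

     Stack      Input      Action
  1  $ <S>      p q s w $  expand <S> → <L> w
  2  $ w <L>    p q s w $  expand <L> → <C> p
  3  $ w p <C>  p q s w $  expand <C> → ε
  4  $ w p      p q s w $  match p
  5  $ w        q s w $    error: top is terminal w but lookahead is q

q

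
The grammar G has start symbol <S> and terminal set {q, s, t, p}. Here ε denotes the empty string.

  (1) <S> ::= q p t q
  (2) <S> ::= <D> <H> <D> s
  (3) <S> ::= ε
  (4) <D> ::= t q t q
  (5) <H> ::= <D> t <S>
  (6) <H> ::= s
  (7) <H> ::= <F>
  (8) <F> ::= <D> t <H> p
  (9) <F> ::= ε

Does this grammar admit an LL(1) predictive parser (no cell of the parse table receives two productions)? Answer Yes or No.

No

FIRST(<S>) = {ε, q, t}
FIRST(<D>) = {t}
FIRST(<H>) = {ε, s, t}
FIRST(<F>) = {ε, t}
FOLLOW(<S>) = {$, p, t}
FOLLOW(<D>) = {s, t}
FOLLOW(<H>) = {p, t}
FOLLOW(<F>) = {p, t}
Cell M[<F>, t] receives both <F> ::= <D> t <H> p and <F> ::= ε — the grammar is not LL(1).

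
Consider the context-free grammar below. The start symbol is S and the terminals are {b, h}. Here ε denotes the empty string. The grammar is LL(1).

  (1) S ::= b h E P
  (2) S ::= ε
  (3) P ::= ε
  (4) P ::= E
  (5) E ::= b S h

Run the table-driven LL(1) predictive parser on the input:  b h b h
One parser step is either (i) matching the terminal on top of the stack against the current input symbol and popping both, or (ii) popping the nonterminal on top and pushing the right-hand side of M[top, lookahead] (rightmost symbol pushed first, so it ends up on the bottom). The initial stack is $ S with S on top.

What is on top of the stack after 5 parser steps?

S

     Stack      Input      Action
  1  $ S        b h b h $  expand S ::= b h E P
  2  $ P E h b  b h b h $  match b
  3  $ P E h    h b h $    match h
  4  $ P E      b h $      expand E ::= b S h
  5  $ P h S b  b h $      match b
Stack after step 5: $ P h S (top = S).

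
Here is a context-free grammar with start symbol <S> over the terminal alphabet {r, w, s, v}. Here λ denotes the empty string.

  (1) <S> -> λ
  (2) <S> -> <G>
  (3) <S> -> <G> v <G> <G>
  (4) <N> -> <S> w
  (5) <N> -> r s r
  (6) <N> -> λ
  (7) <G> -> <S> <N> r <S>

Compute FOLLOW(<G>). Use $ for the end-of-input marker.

FIRST(<S>) = {λ, r, w}  (via <G>, <G> v <G> <G>)
FIRST(<N>) = {λ, r, w}  (via <S> w)
FIRST(<G>) = {r, w}  (via <S> <N> r <S>)
FOLLOW(<S>) includes $ since <S> is the start symbol.
FOLLOW(<N>): in <G>-><S> <N> r <S>, <N> is followed by r <S> with FIRST {r}. Thus FOLLOW(<N>) = {r}.
FOLLOW(<S>): in <N>-><S> w, <S> is followed by w with FIRST {w}; in <G>-><S> <N> r <S> (occurrence 1), <S> is followed by <N> r <S> with FIRST {r, w}; in <G>-><S> <N> r <S> (occurrence 2), the suffix after <S> is empty, so FOLLOW(<S>) ⊇ FOLLOW(<G>) = {$, r, v, w}. Thus FOLLOW(<S>) = {$, r, v, w}.
FOLLOW(<G>): in <S>-><G>, the suffix after <G> is empty, so FOLLOW(<G>) ⊇ FOLLOW(<S>) = {$, r, v, w}; in <S>-><G> v <G> <G> (occurrence 1), <G> is followed by v <G> <G> with FIRST {v}; in <S>-><G> v <G> <G> (occurrence 2), <G> is followed by <G> with FIRST {r, w}; in <S>-><G> v <G> <G> (occurrence 3), the suffix after <G> is empty, so FOLLOW(<G>) ⊇ FOLLOW(<S>) = {$, r, v, w}. Thus FOLLOW(<G>) = {$, r, v, w}.

{$, r, v, w}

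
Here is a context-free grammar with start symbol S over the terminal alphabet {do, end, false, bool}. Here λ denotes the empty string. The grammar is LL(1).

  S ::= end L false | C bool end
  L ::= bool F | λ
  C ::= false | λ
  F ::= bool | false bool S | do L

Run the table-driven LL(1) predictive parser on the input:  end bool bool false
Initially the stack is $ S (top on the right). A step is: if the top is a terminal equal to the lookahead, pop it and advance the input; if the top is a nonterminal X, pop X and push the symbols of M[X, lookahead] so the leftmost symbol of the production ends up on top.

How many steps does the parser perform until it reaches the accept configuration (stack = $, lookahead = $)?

     Stack           Input                  Action
  1  $ S             end bool bool false $  expand S ::= end L false
  2  $ false L end   end bool bool false $  match end
  3  $ false L       bool bool false $      expand L ::= bool F
  4  $ false F bool  bool bool false $      match bool
  5  $ false F       bool false $           expand F ::= bool
  6  $ false bool    bool false $           match bool
  7  $ false         false $                match false
Accept reached after 7 steps.

7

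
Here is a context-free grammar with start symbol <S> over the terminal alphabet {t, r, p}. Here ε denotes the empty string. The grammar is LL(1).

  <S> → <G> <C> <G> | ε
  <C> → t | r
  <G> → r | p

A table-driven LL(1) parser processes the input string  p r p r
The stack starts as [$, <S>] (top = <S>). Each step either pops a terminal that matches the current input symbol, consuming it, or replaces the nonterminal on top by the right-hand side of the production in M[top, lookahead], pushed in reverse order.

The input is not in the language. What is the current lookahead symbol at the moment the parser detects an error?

     Stack          Input      Action
  1  $ <S>          p r p r $  expand <S> → <G> <C> <G>
  2  $ <G> <C> <G>  p r p r $  expand <G> → p
  3  $ <G> <C> p    p r p r $  match p
  4  $ <G> <C>      r p r $    expand <C> → r
  5  $ <G> r        r p r $    match r
  6  $ <G>          p r $      expand <G> → p
  7  $ p            p r $      match p
  8  $              r $        error: stack empty but input remains

r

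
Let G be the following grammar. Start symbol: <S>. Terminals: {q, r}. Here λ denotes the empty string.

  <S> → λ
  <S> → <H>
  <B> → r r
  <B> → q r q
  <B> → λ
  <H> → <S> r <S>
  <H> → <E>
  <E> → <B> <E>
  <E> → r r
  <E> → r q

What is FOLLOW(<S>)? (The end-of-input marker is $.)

FIRST(<B>): from <B>→r r we get {r}; from <B>→q r q we get {q}; from <B>→λ we get {λ}. So FIRST(<B>) = {λ, q, r}.
FIRST(<E>): from <E>→<B> <E> we get {q, r}; from <E>→r r we get {r}; from <E>→r q we get {r}. So FIRST(<E>) = {q, r}.
FIRST(<S>): from <S>→λ we get {λ}; from <S>→<H> we get {q, r}. So FIRST(<S>) = {λ, q, r}.
FIRST(<H>): from <H>→<S> r <S> we get {q, r}; from <H>→<E> we get {q, r}. So FIRST(<H>) = {q, r}.
FOLLOW(<S>) includes $ since <S> is the start symbol.
FOLLOW(<B>): in <E>→<B> <E>, <B> is followed by <E> with FIRST {q, r}. Thus FOLLOW(<B>) = {q, r}.
FOLLOW(<S>): in <H>→<S> r <S> (occurrence 1), <S> is followed by r <S> with FIRST {r}; in <H>→<S> r <S> (occurrence 2), the suffix after <S> is empty, so FOLLOW(<S>) ⊇ FOLLOW(<H>) = {$, r}. Thus FOLLOW(<S>) = {$, r}.
FOLLOW(<H>): in <S>→<H>, the suffix after <H> is empty, so FOLLOW(<H>) ⊇ FOLLOW(<S>) = {$, r}. Thus FOLLOW(<H>) = {$, r}.
FOLLOW(<E>): in <H>→<E>, the suffix after <E> is empty, so FOLLOW(<E>) ⊇ FOLLOW(<H>) = {$, r}; in <E>→<B> <E>, the suffix after <E> is empty (adds nothing new). Thus FOLLOW(<E>) = {$, r}.

{$, r}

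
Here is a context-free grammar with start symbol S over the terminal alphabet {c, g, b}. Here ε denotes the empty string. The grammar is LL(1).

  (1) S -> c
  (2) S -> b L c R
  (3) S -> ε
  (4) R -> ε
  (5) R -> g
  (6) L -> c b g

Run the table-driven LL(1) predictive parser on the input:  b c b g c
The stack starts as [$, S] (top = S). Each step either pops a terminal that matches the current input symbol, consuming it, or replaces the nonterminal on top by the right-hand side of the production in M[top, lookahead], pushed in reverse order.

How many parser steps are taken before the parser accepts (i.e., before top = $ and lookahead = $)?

8

     Stack        Input        Action
  1  $ S          b c b g c $  expand S -> b L c R
  2  $ R c L b    b c b g c $  match b
  3  $ R c L      c b g c $    expand L -> c b g
  4  $ R c g b c  c b g c $    match c
  5  $ R c g b    b g c $      match b
  6  $ R c g      g c $        match g
  7  $ R c        c $          match c
  8  $ R          $            expand R -> ε
Accept reached after 8 steps.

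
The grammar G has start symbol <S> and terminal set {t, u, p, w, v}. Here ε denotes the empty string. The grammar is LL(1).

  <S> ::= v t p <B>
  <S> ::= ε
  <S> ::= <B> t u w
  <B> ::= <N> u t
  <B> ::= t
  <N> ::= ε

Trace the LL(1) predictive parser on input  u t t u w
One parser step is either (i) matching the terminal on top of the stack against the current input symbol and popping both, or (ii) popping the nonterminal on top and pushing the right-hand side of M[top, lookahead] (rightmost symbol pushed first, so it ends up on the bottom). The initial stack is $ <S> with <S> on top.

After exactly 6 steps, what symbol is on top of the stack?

u

     Stack            Input        Action
  1  $ <S>            u t t u w $  expand <S> ::= <B> t u w
  2  $ w u t <B>      u t t u w $  expand <B> ::= <N> u t
  3  $ w u t t u <N>  u t t u w $  expand <N> ::= ε
  4  $ w u t t u      u t t u w $  match u
  5  $ w u t t        t t u w $    match t
  6  $ w u t          t u w $      match t
Stack after step 6: $ w u (top = u).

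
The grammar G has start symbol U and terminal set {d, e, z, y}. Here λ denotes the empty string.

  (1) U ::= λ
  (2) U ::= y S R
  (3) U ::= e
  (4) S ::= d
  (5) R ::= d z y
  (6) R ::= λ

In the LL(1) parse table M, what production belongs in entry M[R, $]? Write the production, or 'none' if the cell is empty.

FIRST(U) = {λ, e, y}
FIRST(S) = {d}
FIRST(R) = {λ, d}
FOLLOW(U) includes $ since U is the start symbol.
FOLLOW(U): U appears on no right-hand side. Thus FOLLOW(U) = {$}.
FOLLOW(R): in U::=y S R, the suffix after R is empty, so FOLLOW(R) ⊇ FOLLOW(U) = {$}. Thus FOLLOW(R) = {$}.
For R ::= d z y: FIRST(d z y) = {d}, so it goes in M[R, t] for t ∈ {d}.
For R ::= λ: FIRST(λ) = {λ}, so it goes in M[R, t] for t ∈ {}; since λ ∈ FIRST, also for every t ∈ FOLLOW(R) = {$}.

R ::= λ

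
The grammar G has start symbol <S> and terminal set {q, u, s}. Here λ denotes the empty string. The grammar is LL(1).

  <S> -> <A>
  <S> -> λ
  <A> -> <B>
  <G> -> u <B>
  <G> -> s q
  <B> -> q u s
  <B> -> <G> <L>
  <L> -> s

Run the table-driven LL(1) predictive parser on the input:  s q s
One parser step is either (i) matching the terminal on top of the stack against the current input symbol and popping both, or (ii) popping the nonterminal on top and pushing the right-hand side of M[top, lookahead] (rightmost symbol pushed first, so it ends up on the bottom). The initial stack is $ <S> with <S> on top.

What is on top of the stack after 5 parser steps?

q

     Stack      Input    Action
  1  $ <S>      s q s $  expand <S> -> <A>
  2  $ <A>      s q s $  expand <A> -> <B>
  3  $ <B>      s q s $  expand <B> -> <G> <L>
  4  $ <L> <G>  s q s $  expand <G> -> s q
  5  $ <L> q s  s q s $  match s
Stack after step 5: $ <L> q (top = q).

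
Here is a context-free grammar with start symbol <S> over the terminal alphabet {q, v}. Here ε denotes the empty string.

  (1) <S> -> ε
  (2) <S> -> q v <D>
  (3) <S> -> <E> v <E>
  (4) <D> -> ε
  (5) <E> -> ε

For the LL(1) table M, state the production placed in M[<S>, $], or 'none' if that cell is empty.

<S> -> ε

FIRST(<D>) = {ε}
FIRST(<E>) = {ε}
FIRST(<S>) = {ε, q, v}  (via <E> v <E>)
FOLLOW(<S>) includes $ since <S> is the start symbol.
FOLLOW(<S>): <S> appears on no right-hand side. Thus FOLLOW(<S>) = {$}.
For <S> -> ε: FIRST(ε) = {ε}, so it goes in M[<S>, t] for t ∈ {}; since ε ∈ FIRST, also for every t ∈ FOLLOW(<S>) = {$}.
For <S> -> q v <D>: FIRST(q v <D>) = {q}, so it goes in M[<S>, t] for t ∈ {q}.
For <S> -> <E> v <E>: FIRST(<E> v <E>) = {v}, so it goes in M[<S>, t] for t ∈ {v}.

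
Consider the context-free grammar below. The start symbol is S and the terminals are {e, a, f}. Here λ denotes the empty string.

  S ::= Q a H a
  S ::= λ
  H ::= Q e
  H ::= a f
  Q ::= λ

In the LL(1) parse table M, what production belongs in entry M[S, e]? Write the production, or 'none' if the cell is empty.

none

FIRST(Q) = {λ}
FIRST(S) = {λ, a}  (via Q a H a)
FIRST(H) = {a, e}  (via Q e)
FOLLOW(S) includes $ since S is the start symbol.
FOLLOW(S): S appears on no right-hand side. Thus FOLLOW(S) = {$}.
For S ::= Q a H a: FIRST(Q a H a) = {a}, so it goes in M[S, t] for t ∈ {a}.
For S ::= λ: FIRST(λ) = {λ}, so it goes in M[S, t] for t ∈ {}; since λ ∈ FIRST, also for every t ∈ FOLLOW(S) = {$}.
None of these place a production in M[S, e].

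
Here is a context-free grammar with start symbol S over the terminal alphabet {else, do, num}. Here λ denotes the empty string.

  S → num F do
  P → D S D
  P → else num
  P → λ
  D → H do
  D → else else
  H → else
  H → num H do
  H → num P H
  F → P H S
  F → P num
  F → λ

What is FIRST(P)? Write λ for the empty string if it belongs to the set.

FIRST(S): from S→num F do we get {num}. So FIRST(S) = {num}.
FIRST(H): from H→else we get {else}; from H→num H do we get {num}; from H→num P H we get {num}. So FIRST(H) = {else, num}.
FIRST(D): from D→H do we get {else, num}; from D→else else we get {else}. So FIRST(D) = {else, num}.
FIRST(P): from P→D S D we get {else, num}; from P→else num we get {else}; from P→λ we get {λ}. So FIRST(P) = {λ, else, num}.
FIRST(F): from F→P H S we get {else, num}; from F→P num we get {else, num}; from F→λ we get {λ}. So FIRST(F) = {λ, else, num}.

{λ, else, num}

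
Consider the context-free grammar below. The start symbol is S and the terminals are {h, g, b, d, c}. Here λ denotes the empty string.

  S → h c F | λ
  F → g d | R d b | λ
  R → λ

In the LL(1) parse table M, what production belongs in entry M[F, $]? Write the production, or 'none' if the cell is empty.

FIRST(S): from S→h c F we get {h}; from S→λ we get {λ}. So FIRST(S) = {λ, h}.
FIRST(R): from R→λ we get {λ}. So FIRST(R) = {λ}.
FIRST(F): from F→g d we get {g}; from F→R d b we get {d}; from F→λ we get {λ}. So FIRST(F) = {λ, d, g}.
FOLLOW(S) includes $ since S is the start symbol.
FOLLOW(S): S appears on no right-hand side. Thus FOLLOW(S) = {$}.
FOLLOW(F): in S→h c F, the suffix after F is empty, so FOLLOW(F) ⊇ FOLLOW(S) = {$}. Thus FOLLOW(F) = {$}.
For F → g d: FIRST(g d) = {g}, so it goes in M[F, t] for t ∈ {g}.
For F → R d b: FIRST(R d b) = {d}, so it goes in M[F, t] for t ∈ {d}.
For F → λ: FIRST(λ) = {λ}, so it goes in M[F, t] for t ∈ {}; since λ ∈ FIRST, also for every t ∈ FOLLOW(F) = {$}.

F → λ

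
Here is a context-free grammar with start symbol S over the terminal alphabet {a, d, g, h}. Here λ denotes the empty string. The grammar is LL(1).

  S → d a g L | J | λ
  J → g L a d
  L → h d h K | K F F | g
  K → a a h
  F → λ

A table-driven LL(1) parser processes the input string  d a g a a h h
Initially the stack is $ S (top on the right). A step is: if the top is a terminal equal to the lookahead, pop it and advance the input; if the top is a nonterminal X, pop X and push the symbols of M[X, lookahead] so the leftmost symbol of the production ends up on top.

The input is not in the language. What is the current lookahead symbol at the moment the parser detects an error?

step 1: stack=$ S  input=d a g a a h h $  — expand S → d a g L
step 2: stack=$ L g a d  input=d a g a a h h $  — match d
step 3: stack=$ L g a  input=a g a a h h $  — match a
step 4: stack=$ L g  input=g a a h h $  — match g
step 5: stack=$ L  input=a a h h $  — expand L → K F F
step 6: stack=$ F F K  input=a a h h $  — expand K → a a h
step 7: stack=$ F F h a a  input=a a h h $  — match a
step 8: stack=$ F F h a  input=a h h $  — match a
step 9: stack=$ F F h  input=h h $  — match h
step 10: stack=$ F F  input=h $  — error: M[F, h] is empty

h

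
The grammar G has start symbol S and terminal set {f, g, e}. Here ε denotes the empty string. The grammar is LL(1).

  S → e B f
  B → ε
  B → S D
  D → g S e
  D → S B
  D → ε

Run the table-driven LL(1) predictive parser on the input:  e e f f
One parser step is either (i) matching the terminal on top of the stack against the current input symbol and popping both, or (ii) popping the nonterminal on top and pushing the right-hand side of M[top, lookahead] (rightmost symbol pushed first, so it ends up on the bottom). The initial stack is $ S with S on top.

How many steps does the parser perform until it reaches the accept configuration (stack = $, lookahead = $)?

step 1: stack=$ S  input=e e f f $  — expand S → e B f
step 2: stack=$ f B e  input=e e f f $  — match e
step 3: stack=$ f B  input=e f f $  — expand B → S D
step 4: stack=$ f D S  input=e f f $  — expand S → e B f
step 5: stack=$ f D f B e  input=e f f $  — match e
step 6: stack=$ f D f B  input=f f $  — expand B → ε
step 7: stack=$ f D f  input=f f $  — match f
step 8: stack=$ f D  input=f $  — expand D → ε
step 9: stack=$ f  input=f $  — match f
Accept reached after 9 steps.

9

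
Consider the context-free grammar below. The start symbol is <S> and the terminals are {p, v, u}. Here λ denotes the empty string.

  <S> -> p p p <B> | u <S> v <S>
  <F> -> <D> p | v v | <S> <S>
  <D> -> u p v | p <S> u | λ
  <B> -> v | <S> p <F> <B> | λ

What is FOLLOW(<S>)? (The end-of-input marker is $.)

FIRST(<S>) = {p, u}
FIRST(<D>) = {λ, p, u}
FIRST(<F>) = {p, u, v}  (via <D> p, <S> <S>)
FIRST(<B>) = {λ, p, u, v}  (via <S> p <F> <B>)
FOLLOW(<S>) includes $ since <S> is the start symbol.
FOLLOW(<D>): in <F>-><D> p, <D> is followed by p with FIRST {p}. Thus FOLLOW(<D>) = {p}.
FOLLOW(<S>): in <S>->u <S> v <S> (occurrence 1), <S> is followed by v <S> with FIRST {v}; in <S>->u <S> v <S> (occurrence 2), the suffix after <S> is empty (adds nothing new); in <F>-><S> <S> (occurrence 1), <S> is followed by <S> with FIRST {p, u}; in <F>-><S> <S> (occurrence 2), the suffix after <S> is empty, so FOLLOW(<S>) ⊇ FOLLOW(<F>) = {$, p, u, v}; in <D>->p <S> u, <S> is followed by u with FIRST {u}; in <B>-><S> p <F> <B>, <S> is followed by p <F> <B> with FIRST {p}. Thus FOLLOW(<S>) = {$, p, u, v}.
FOLLOW(<B>): in <S>->p p p <B>, the suffix after <B> is empty, so FOLLOW(<B>) ⊇ FOLLOW(<S>) = {$, p, u, v}; in <B>-><S> p <F> <B>, the suffix after <B> is empty (adds nothing new). Thus FOLLOW(<B>) = {$, p, u, v}.
FOLLOW(<F>): in <B>-><S> p <F> <B>, <F> is followed by <B> with FIRST {λ, p, u, v}; in <B>-><S> p <F> <B>, the suffix after <F> is nullable, so FOLLOW(<F>) ⊇ FOLLOW(<B>) = {$, p, u, v}. Thus FOLLOW(<F>) = {$, p, u, v}.

{$, p, u, v}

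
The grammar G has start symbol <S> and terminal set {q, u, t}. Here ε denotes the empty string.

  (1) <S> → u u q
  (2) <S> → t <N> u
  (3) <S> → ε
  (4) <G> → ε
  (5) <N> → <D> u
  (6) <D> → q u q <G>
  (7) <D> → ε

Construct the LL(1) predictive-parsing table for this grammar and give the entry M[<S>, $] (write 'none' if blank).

<S> → ε

FIRST(<S>) = {ε, t, u}
FIRST(<G>) = {ε}
FIRST(<D>) = {ε, q}
FIRST(<N>) = {q, u}  (via <D> u)
FOLLOW(<S>) includes $ since <S> is the start symbol.
FOLLOW(<S>): <S> appears on no right-hand side. Thus FOLLOW(<S>) = {$}.
For <S> → u u q: FIRST(u u q) = {u}, so it goes in M[<S>, t] for t ∈ {u}.
For <S> → t <N> u: FIRST(t <N> u) = {t}, so it goes in M[<S>, t] for t ∈ {t}.
For <S> → ε: FIRST(ε) = {ε}, so it goes in M[<S>, t] for t ∈ {}; since ε ∈ FIRST, also for every t ∈ FOLLOW(<S>) = {$}.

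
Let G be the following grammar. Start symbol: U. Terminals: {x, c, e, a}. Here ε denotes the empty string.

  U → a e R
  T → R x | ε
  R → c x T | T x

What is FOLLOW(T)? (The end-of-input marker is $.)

FIRST(U) = {a}
FIRST(T) = {ε, c, x}  (via R x)
FIRST(R) = {c, x}  (via T x)
FOLLOW(U) includes $ since U is the start symbol.
FOLLOW(U): U appears on no right-hand side. Thus FOLLOW(U) = {$}.
FOLLOW(R): in U→a e R, the suffix after R is empty, so FOLLOW(R) ⊇ FOLLOW(U) = {$}; in T→R x, R is followed by x with FIRST {x}. Thus FOLLOW(R) = {$, x}.
FOLLOW(T): in R→c x T, the suffix after T is empty, so FOLLOW(T) ⊇ FOLLOW(R) = {$, x}; in R→T x, T is followed by x with FIRST {x}. Thus FOLLOW(T) = {$, x}.

{$, x}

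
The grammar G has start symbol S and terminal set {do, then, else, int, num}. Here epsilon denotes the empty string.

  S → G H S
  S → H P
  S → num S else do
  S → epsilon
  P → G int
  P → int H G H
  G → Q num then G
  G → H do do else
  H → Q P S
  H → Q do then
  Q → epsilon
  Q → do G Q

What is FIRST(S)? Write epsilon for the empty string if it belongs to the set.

{epsilon, do, int, num}

FIRST(Q): from Q→epsilon we get {epsilon}; from Q→do G Q we get {do}. So FIRST(Q) = {epsilon, do}.
FIRST(S): from S→G H S we get {do, int, num}; from S→H P we get {do, int, num}; from S→num S else do we get {num}; from S→epsilon we get {epsilon}. So FIRST(S) = {epsilon, do, int, num}.
FIRST(P): from P→G int we get {do, int, num}; from P→int H G H we get {int}. So FIRST(P) = {do, int, num}.
FIRST(H): from H→Q P S we get {do, int, num}; from H→Q do then we get {do}. So FIRST(H) = {do, int, num}.
FIRST(G): from G→Q num then G we get {do, num}; from G→H do do else we get {do, int, num}. So FIRST(G) = {do, int, num}.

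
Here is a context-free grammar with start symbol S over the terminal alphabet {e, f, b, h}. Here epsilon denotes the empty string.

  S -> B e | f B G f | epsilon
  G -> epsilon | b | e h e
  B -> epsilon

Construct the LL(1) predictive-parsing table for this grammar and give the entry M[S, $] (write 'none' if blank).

FIRST(G): from G->epsilon we get {epsilon}; from G->b we get {b}; from G->e h e we get {e}. So FIRST(G) = {epsilon, b, e}.
FIRST(B): from B->epsilon we get {epsilon}. So FIRST(B) = {epsilon}.
FIRST(S): from S->B e we get {e}; from S->f B G f we get {f}; from S->epsilon we get {epsilon}. So FIRST(S) = {epsilon, e, f}.
FOLLOW(S) includes $ since S is the start symbol.
FOLLOW(S): S appears on no right-hand side. Thus FOLLOW(S) = {$}.
For S -> B e: FIRST(B e) = {e}, so it goes in M[S, t] for t ∈ {e}.
For S -> f B G f: FIRST(f B G f) = {f}, so it goes in M[S, t] for t ∈ {f}.
For S -> epsilon: FIRST(epsilon) = {epsilon}, so it goes in M[S, t] for t ∈ {}; since epsilon ∈ FIRST, also for every t ∈ FOLLOW(S) = {$}.

S -> epsilon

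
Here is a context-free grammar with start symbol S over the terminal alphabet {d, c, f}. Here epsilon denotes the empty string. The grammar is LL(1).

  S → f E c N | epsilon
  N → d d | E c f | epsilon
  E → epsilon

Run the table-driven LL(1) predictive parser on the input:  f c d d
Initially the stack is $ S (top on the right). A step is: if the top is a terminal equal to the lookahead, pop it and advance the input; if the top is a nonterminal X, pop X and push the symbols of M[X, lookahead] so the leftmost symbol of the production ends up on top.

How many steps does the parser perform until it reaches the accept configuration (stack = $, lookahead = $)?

7

step 1: stack=$ S  input=f c d d $  — expand S → f E c N
step 2: stack=$ N c E f  input=f c d d $  — match f
step 3: stack=$ N c E  input=c d d $  — expand E → epsilon
step 4: stack=$ N c  input=c d d $  — match c
step 5: stack=$ N  input=d d $  — expand N → d d
step 6: stack=$ d d  input=d d $  — match d
step 7: stack=$ d  input=d $  — match d
Accept reached after 7 steps.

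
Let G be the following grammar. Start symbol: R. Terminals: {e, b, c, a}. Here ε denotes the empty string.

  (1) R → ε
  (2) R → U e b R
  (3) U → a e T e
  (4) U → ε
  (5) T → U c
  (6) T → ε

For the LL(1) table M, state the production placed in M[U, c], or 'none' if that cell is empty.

FIRST(U): from U→a e T e we get {a}; from U→ε we get {ε}. So FIRST(U) = {ε, a}.
FIRST(R): from R→ε we get {ε}; from R→U e b R we get {a, e}. So FIRST(R) = {ε, a, e}.
FIRST(T): from T→U c we get {a, c}; from T→ε we get {ε}. So FIRST(T) = {ε, a, c}.
FOLLOW(R) includes $ since R is the start symbol.
FOLLOW(U): in R→U e b R, U is followed by e b R with FIRST {e}; in T→U c, U is followed by c with FIRST {c}. Thus FOLLOW(U) = {c, e}.
For U → a e T e: FIRST(a e T e) = {a}, so it goes in M[U, t] for t ∈ {a}.
For U → ε: FIRST(ε) = {ε}, so it goes in M[U, t] for t ∈ {}; since ε ∈ FIRST, also for every t ∈ FOLLOW(U) = {c, e}.

U → ε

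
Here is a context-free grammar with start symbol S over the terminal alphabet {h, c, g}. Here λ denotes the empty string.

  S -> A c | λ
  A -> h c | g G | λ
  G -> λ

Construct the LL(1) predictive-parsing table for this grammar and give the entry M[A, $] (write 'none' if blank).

FIRST(A) = {λ, g, h}
FIRST(G) = {λ}
FIRST(S) = {λ, c, g, h}  (via A c)
FOLLOW(S) includes $ since S is the start symbol.
FOLLOW(A): in S->A c, A is followed by c with FIRST {c}. Thus FOLLOW(A) = {c}.
For A -> h c: FIRST(h c) = {h}, so it goes in M[A, t] for t ∈ {h}.
For A -> g G: FIRST(g G) = {g}, so it goes in M[A, t] for t ∈ {g}.
For A -> λ: FIRST(λ) = {λ}, so it goes in M[A, t] for t ∈ {}; since λ ∈ FIRST, also for every t ∈ FOLLOW(A) = {c}.
None of these place a production in M[A, $].

none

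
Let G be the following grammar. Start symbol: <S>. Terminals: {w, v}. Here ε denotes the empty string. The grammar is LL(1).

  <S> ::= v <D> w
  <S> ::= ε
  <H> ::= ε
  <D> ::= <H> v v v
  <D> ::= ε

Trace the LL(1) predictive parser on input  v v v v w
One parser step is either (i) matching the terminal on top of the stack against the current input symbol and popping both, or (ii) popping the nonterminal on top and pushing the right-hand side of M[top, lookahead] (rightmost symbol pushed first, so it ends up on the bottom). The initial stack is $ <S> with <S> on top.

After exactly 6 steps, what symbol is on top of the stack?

v

step 1: stack=$ <S>  input=v v v v w $  — expand <S> ::= v <D> w
step 2: stack=$ w <D> v  input=v v v v w $  — match v
step 3: stack=$ w <D>  input=v v v w $  — expand <D> ::= <H> v v v
step 4: stack=$ w v v v <H>  input=v v v w $  — expand <H> ::= ε
step 5: stack=$ w v v v  input=v v v w $  — match v
step 6: stack=$ w v v  input=v v w $  — match v
Stack after step 6: $ w v (top = v).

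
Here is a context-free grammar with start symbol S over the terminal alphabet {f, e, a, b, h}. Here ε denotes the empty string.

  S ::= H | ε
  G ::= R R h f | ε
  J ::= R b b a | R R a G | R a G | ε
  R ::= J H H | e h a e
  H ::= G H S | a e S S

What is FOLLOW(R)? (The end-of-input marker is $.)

FIRST(S) = {ε, a, e}  (via H)
FIRST(G) = {ε, a, e}  (via R R h f)
FIRST(H) = {a, e}  (via G H S)
FIRST(J) = {ε, a, e}  (via R b b a, R R a G, R a G)
FIRST(R) = {a, e}  (via J H H)
FOLLOW(S) includes $ since S is the start symbol.
FOLLOW(J): in R::=J H H, J is followed by H H with FIRST {a, e}. Thus FOLLOW(J) = {a, e}.
FOLLOW(G): in J::=R R a G, the suffix after G is empty, so FOLLOW(G) ⊇ FOLLOW(J) = {a, e}; in J::=R a G, the suffix after G is empty, so FOLLOW(G) ⊇ FOLLOW(J) = {a, e}; in H::=G H S, G is followed by H S with FIRST {a, e}. Thus FOLLOW(G) = {a, e}.
FOLLOW(R): in G::=R R h f (occurrence 1), R is followed by R h f with FIRST {a, e}; in G::=R R h f (occurrence 2), R is followed by h f with FIRST {h}; in J::=R b b a, R is followed by b b a with FIRST {b}; in J::=R R a G (occurrence 1), R is followed by R a G with FIRST {a, e}; in J::=R R a G (occurrence 2), R is followed by a G with FIRST {a}; in J::=R a G, R is followed by a G with FIRST {a}. Thus FOLLOW(R) = {a, b, e, h}.
FOLLOW(S): in H::=G H S, the suffix after S is empty, so FOLLOW(S) ⊇ FOLLOW(H) = {$, a, b, e, h}; in H::=a e S S (occurrence 1), S is followed by S with FIRST {ε, a, e}; in H::=a e S S (occurrence 1), the suffix after S is nullable, so FOLLOW(S) ⊇ FOLLOW(H) = {$, a, b, e, h}; in H::=a e S S (occurrence 2), the suffix after S is empty, so FOLLOW(S) ⊇ FOLLOW(H) = {$, a, b, e, h}. Thus FOLLOW(S) = {$, a, b, e, h}.
FOLLOW(H): in S::=H, the suffix after H is empty, so FOLLOW(H) ⊇ FOLLOW(S) = {$, a, b, e, h}; in R::=J H H (occurrence 1), H is followed by H with FIRST {a, e}; in R::=J H H (occurrence 2), the suffix after H is empty, so FOLLOW(H) ⊇ FOLLOW(R) = {a, b, e, h}; in H::=G H S, H is followed by S with FIRST {ε, a, e}; in H::=G H S, the suffix after H is nullable (adds nothing new). Thus FOLLOW(H) = {$, a, b, e, h}.

{a, b, e, h}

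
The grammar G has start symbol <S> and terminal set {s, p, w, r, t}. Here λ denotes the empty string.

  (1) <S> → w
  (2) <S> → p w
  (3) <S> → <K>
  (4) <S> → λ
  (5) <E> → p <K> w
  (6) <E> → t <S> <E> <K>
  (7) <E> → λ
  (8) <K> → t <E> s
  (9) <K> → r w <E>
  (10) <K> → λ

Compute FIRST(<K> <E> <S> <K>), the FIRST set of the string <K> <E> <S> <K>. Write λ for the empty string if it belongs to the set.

FIRST(<E>) = {λ, p, t}
FIRST(<K>) = {λ, r, t}
FIRST(<S>) = {λ, p, r, t, w}  (via <K>)
FIRST(<K> <E> <S> <K>): take FIRST of each symbol in turn, carrying on past any symbol whose FIRST contains λ; result {λ, p, r, t, w}.

{λ, p, r, t, w}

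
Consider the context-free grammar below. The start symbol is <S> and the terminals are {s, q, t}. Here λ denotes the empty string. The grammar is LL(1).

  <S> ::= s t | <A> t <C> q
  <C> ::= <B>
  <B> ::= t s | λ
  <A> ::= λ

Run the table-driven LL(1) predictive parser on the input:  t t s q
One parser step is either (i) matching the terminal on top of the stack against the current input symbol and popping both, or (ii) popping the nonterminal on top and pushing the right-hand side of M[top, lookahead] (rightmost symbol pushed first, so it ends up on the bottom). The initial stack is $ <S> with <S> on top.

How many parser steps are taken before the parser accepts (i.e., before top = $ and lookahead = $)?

     Stack          Input      Action
  1  $ <S>          t t s q $  expand <S> ::= <A> t <C> q
  2  $ q <C> t <A>  t t s q $  expand <A> ::= λ
  3  $ q <C> t      t t s q $  match t
  4  $ q <C>        t s q $    expand <C> ::= <B>
  5  $ q <B>        t s q $    expand <B> ::= t s
  6  $ q s t        t s q $    match t
  7  $ q s          s q $      match s
  8  $ q            q $        match q
Accept reached after 8 steps.

8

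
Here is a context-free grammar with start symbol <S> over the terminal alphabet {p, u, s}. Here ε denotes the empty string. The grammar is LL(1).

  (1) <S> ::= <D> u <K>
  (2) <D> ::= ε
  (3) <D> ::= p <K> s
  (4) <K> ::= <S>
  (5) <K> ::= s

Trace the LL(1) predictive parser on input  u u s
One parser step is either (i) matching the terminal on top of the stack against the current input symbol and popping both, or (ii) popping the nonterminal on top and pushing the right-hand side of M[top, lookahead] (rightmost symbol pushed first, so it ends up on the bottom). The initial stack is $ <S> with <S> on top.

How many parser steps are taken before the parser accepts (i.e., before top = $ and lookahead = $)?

step 1: stack=$ <S>  input=u u s $  — expand <S> ::= <D> u <K>
step 2: stack=$ <K> u <D>  input=u u s $  — expand <D> ::= ε
step 3: stack=$ <K> u  input=u u s $  — match u
step 4: stack=$ <K>  input=u s $  — expand <K> ::= <S>
step 5: stack=$ <S>  input=u s $  — expand <S> ::= <D> u <K>
step 6: stack=$ <K> u <D>  input=u s $  — expand <D> ::= ε
step 7: stack=$ <K> u  input=u s $  — match u
step 8: stack=$ <K>  input=s $  — expand <K> ::= s
step 9: stack=$ s  input=s $  — match s
Accept reached after 9 steps.

9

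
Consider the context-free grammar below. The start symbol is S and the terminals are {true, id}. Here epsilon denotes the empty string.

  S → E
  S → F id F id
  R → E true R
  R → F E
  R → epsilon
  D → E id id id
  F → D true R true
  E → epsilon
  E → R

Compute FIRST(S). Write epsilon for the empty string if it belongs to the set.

{epsilon, id, true}

FIRST(S) = {epsilon, id, true}  (via E, F id F id)
FIRST(R) = {epsilon, id, true}  (via E true R, F E)
FIRST(E) = {epsilon, id, true}  (via R)
FIRST(D) = {id, true}  (via E id id id)
FIRST(F) = {id, true}  (via D true R true)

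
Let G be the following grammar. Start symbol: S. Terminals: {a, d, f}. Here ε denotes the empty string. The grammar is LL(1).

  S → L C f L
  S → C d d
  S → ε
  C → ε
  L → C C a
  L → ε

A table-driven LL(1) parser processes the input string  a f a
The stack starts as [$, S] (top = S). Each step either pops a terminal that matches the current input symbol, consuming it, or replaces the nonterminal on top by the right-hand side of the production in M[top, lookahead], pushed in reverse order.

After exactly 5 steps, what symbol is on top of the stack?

     Stack          Input    Action
  1  $ S            a f a $  expand S → L C f L
  2  $ L f C L      a f a $  expand L → C C a
  3  $ L f C a C C  a f a $  expand C → ε
  4  $ L f C a C    a f a $  expand C → ε
  5  $ L f C a      a f a $  match a
Stack after step 5: $ L f C (top = C).

C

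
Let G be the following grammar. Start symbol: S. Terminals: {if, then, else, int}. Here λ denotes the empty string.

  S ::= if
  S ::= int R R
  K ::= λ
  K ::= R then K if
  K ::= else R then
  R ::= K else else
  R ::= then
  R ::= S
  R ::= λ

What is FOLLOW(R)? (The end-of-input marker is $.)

FIRST(S) = {if, int}
FIRST(K) = {λ, else, if, int, then}  (via R then K if)
FIRST(R) = {λ, else, if, int, then}  (via K else else, S)
FOLLOW(S) includes $ since S is the start symbol.
FOLLOW(K): in K::=R then K if, K is followed by if with FIRST {if}; in R::=K else else, K is followed by else else with FIRST {else}. Thus FOLLOW(K) = {else, if}.
FOLLOW(S): in R::=S, the suffix after S is empty, so FOLLOW(S) ⊇ FOLLOW(R) = {$, else, if, int, then}. Thus FOLLOW(S) = {$, else, if, int, then}.
FOLLOW(R): in S::=int R R (occurrence 1), R is followed by R with FIRST {λ, else, if, int, then}; in S::=int R R (occurrence 1), the suffix after R is nullable, so FOLLOW(R) ⊇ FOLLOW(S) = {$, else, if, int, then}; in S::=int R R (occurrence 2), the suffix after R is empty, so FOLLOW(R) ⊇ FOLLOW(S) = {$, else, if, int, then}; in K::=R then K if, R is followed by then K if with FIRST {then}; in K::=else R then, R is followed by then with FIRST {then}. Thus FOLLOW(R) = {$, else, if, int, then}.

{$, else, if, int, then}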